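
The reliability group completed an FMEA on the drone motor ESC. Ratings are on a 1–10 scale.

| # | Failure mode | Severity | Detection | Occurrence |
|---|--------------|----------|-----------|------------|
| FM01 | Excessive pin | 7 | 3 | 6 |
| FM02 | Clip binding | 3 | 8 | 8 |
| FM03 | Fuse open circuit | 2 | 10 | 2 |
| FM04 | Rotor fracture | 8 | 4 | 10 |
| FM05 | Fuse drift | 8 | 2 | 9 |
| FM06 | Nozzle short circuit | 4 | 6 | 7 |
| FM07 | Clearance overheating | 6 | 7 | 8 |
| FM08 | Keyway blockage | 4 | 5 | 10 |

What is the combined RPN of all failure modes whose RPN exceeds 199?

856

RPN = Severity × Occurrence × Detection:
  FM01: 7 × 6 × 3 = 126
  FM02: 3 × 8 × 8 = 192
  FM03: 2 × 2 × 10 = 40
  FM04: 8 × 10 × 4 = 320
  FM05: 8 × 9 × 2 = 144
  FM06: 4 × 7 × 6 = 168
  FM07: 6 × 8 × 7 = 336
  FM08: 4 × 10 × 5 = 200
RPN > 199: FM04 (320), FM07 (336), FM08 (200).
Sum: 320 + 336 + 200 = 856.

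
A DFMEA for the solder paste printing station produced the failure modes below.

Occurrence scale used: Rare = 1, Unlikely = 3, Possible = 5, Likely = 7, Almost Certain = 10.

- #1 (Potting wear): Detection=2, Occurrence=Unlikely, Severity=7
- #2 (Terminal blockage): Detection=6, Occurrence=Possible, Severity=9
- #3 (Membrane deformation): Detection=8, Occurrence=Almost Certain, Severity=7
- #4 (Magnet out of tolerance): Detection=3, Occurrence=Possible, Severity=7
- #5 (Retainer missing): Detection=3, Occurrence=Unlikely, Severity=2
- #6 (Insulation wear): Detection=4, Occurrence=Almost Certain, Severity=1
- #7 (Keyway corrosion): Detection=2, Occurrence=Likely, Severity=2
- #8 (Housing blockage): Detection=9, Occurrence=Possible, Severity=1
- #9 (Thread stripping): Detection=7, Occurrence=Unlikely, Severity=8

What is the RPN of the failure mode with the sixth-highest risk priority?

RPN = Severity × Occurrence × Detection:
  #1: 7 × 3 × 2 = 42
  #2: 9 × 5 × 6 = 270
  #3: 7 × 10 × 8 = 560
  #4: 7 × 5 × 3 = 105
  #5: 2 × 3 × 3 = 18
  #6: 1 × 10 × 4 = 40
  #7: 2 × 7 × 2 = 28
  #8: 1 × 5 × 9 = 45
  #9: 8 × 3 × 7 = 168
Sorted descending: 560, 270, 168, 105, 45, 42, 40, 28, 18.
The sixth-highest RPN is 42 (#1).

42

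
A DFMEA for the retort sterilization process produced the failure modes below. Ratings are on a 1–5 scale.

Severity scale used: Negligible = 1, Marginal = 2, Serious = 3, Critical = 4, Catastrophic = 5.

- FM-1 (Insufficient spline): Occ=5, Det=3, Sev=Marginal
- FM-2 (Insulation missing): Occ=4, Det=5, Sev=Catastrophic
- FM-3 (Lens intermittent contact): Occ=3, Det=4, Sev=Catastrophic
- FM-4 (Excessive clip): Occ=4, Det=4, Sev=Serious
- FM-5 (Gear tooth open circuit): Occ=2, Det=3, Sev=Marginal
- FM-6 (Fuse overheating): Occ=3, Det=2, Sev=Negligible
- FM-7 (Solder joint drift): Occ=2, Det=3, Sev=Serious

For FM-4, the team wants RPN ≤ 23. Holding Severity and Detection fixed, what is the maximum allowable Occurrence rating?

FM-4: S=3, O=4, D=4 → current RPN = 48.
Fixed product = 12. Need 12 × O ≤ 23, so O ≤ 23/12 = 1.92.
Maximum integer Occurrence rating = 1 (gives RPN 12; O=2 would give 24 > 23).

1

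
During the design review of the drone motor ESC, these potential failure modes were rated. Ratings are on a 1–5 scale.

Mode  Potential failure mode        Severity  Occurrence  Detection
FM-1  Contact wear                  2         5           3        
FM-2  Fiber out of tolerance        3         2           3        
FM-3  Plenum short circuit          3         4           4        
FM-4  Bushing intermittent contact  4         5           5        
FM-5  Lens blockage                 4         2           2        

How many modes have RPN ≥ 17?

RPN = Severity × Occurrence × Detection:
  FM-1: 2 × 5 × 3 = 30
  FM-2: 3 × 2 × 3 = 18
  FM-3: 3 × 4 × 4 = 48
  FM-4: 4 × 5 × 5 = 100
  FM-5: 4 × 2 × 2 = 16
Modes with RPN ≥ 17: FM-1 (30), FM-2 (18), FM-3 (48), FM-4 (100) → 4.

4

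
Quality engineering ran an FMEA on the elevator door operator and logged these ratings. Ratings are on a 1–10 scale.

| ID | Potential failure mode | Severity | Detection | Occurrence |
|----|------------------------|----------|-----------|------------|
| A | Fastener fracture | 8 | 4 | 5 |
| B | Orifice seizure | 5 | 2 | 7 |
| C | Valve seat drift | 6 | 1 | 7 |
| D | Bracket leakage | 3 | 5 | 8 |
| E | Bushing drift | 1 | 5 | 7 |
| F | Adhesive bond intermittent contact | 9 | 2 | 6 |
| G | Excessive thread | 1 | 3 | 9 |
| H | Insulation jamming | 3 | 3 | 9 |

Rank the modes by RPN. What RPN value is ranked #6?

RPN = Severity × Occurrence × Detection:
  A: 8 × 5 × 4 = 160
  B: 5 × 7 × 2 = 70
  C: 6 × 7 × 1 = 42
  D: 3 × 8 × 5 = 120
  E: 1 × 7 × 5 = 35
  F: 9 × 6 × 2 = 108
  G: 1 × 9 × 3 = 27
  H: 3 × 9 × 3 = 81
Sorted descending: 160, 120, 108, 81, 70, 42, 35, 27.
The sixth-highest RPN is 42 (C).

42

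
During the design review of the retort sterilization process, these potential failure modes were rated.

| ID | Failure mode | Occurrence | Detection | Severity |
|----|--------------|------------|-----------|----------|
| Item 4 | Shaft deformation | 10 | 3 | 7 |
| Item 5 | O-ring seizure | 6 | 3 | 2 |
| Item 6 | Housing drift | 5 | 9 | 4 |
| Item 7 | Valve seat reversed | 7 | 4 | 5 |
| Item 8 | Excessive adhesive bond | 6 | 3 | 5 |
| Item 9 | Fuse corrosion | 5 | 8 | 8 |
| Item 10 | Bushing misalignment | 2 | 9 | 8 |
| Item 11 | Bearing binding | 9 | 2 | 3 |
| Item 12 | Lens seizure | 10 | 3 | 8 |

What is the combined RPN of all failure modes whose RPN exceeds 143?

1094

RPN = Severity × Occurrence × Detection:
  Item 4: 7 × 10 × 3 = 210
  Item 5: 2 × 6 × 3 = 36
  Item 6: 4 × 5 × 9 = 180
  Item 7: 5 × 7 × 4 = 140
  Item 8: 5 × 6 × 3 = 90
  Item 9: 8 × 5 × 8 = 320
  Item 10: 8 × 2 × 9 = 144
  Item 11: 3 × 9 × 2 = 54
  Item 12: 8 × 10 × 3 = 240
RPN > 143: Item 4 (210), Item 6 (180), Item 9 (320), Item 10 (144), Item 12 (240).
Sum: 210 + 180 + 320 + 144 + 240 = 1094.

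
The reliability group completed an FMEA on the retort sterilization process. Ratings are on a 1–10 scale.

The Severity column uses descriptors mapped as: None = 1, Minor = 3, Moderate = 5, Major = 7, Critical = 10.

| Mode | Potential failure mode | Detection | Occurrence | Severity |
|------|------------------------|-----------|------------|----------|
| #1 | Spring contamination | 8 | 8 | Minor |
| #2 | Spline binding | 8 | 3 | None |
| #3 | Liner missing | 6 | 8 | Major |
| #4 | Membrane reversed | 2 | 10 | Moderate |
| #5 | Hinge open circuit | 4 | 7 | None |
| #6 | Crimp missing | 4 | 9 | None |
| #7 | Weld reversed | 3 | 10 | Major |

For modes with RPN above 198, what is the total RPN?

546

RPN = Severity × Occurrence × Detection:
  #1: 3 × 8 × 8 = 192
  #2: 1 × 3 × 8 = 24
  #3: 7 × 8 × 6 = 336
  #4: 5 × 10 × 2 = 100
  #5: 1 × 7 × 4 = 28
  #6: 1 × 9 × 4 = 36
  #7: 7 × 10 × 3 = 210
RPN > 198: #3 (336), #7 (210).
Sum: 336 + 210 = 546.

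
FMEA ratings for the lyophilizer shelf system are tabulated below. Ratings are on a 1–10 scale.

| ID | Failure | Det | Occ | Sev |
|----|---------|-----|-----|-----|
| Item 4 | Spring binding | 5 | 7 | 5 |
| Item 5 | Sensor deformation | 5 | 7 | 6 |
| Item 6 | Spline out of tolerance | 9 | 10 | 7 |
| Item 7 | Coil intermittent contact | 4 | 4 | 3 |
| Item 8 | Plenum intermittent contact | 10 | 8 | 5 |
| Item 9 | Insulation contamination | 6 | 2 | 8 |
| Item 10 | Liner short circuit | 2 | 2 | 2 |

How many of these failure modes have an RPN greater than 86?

5

RPN = Severity × Occurrence × Detection:
  Item 4: 5 × 7 × 5 = 175
  Item 5: 6 × 7 × 5 = 210
  Item 6: 7 × 10 × 9 = 630
  Item 7: 3 × 4 × 4 = 48
  Item 8: 5 × 8 × 10 = 400
  Item 9: 8 × 2 × 6 = 96
  Item 10: 2 × 2 × 2 = 8
Modes with RPN > 86: Item 4 (175), Item 5 (210), Item 6 (630), Item 8 (400), Item 9 (96) → 5.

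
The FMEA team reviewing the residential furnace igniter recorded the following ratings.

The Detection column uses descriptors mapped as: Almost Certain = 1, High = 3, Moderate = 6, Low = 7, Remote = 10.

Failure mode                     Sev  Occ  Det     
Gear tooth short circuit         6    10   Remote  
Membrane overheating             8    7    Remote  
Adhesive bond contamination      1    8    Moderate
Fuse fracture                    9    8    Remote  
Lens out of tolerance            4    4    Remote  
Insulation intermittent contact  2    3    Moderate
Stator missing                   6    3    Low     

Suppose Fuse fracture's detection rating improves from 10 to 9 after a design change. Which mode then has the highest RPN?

RPN = Severity × Occurrence × Detection:
  Gear tooth short circuit: 6 × 10 × 10 = 600
  Membrane overheating: 8 × 7 × 10 = 560
  Adhesive bond contamination: 1 × 8 × 6 = 48
  Fuse fracture: 9 × 8 × 10 = 720
  Lens out of tolerance: 4 × 4 × 10 = 160
  Insulation intermittent contact: 2 × 3 × 6 = 36
  Stator missing: 6 × 3 × 7 = 126
After action: Fuse fracture → 9 × 8 × 9 = 648.
Revised RPNs: Fuse fracture=648, Gear tooth short circuit=600, Membrane overheating=560, Lens out of tolerance=160, Stator missing=126, Adhesive bond contamination=48, Insulation intermittent contact=36.
Highest is now Fuse fracture (648).

Fuse fracture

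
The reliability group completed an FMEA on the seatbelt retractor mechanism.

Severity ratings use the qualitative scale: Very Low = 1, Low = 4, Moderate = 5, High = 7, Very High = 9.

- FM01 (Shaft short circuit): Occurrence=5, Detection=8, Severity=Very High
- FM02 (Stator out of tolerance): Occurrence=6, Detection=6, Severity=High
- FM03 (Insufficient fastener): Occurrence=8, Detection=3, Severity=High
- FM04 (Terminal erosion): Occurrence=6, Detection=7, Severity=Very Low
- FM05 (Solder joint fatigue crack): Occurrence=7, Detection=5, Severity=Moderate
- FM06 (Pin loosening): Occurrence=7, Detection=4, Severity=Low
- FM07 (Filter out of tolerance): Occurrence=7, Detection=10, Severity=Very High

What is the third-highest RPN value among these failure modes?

RPN = Severity × Occurrence × Detection:
  FM01: 9 × 5 × 8 = 360
  FM02: 7 × 6 × 6 = 252
  FM03: 7 × 8 × 3 = 168
  FM04: 1 × 6 × 7 = 42
  FM05: 5 × 7 × 5 = 175
  FM06: 4 × 7 × 4 = 112
  FM07: 9 × 7 × 10 = 630
Sorted descending: 630, 360, 252, 175, 168, 112, 42.
The third-highest RPN is 252 (FM02).

252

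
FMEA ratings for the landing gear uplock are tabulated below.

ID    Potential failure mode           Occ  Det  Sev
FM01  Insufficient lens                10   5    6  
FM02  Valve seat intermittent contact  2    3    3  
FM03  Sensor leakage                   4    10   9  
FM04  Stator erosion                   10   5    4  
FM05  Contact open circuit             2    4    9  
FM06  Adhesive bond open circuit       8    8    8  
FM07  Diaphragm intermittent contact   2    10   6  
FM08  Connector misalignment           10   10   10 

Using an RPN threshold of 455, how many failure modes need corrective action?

2

RPN = Severity × Occurrence × Detection:
  FM01: 6 × 10 × 5 = 300
  FM02: 3 × 2 × 3 = 18
  FM03: 9 × 4 × 10 = 360
  FM04: 4 × 10 × 5 = 200
  FM05: 9 × 2 × 4 = 72
  FM06: 8 × 8 × 8 = 512
  FM07: 6 × 2 × 10 = 120
  FM08: 10 × 10 × 10 = 1000
Modes with RPN ≥ 455: FM06 (512), FM08 (1000) → 2.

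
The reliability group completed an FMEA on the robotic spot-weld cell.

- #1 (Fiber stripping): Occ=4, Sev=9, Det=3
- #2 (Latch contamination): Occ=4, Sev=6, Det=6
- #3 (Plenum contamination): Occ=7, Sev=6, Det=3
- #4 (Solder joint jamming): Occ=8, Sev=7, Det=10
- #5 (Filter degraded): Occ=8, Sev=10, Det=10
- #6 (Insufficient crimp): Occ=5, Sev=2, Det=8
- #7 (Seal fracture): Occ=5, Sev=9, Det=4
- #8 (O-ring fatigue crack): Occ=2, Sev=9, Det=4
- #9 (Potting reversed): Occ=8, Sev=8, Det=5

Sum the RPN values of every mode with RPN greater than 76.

RPN = Severity × Occurrence × Detection:
  #1: 9 × 4 × 3 = 108
  #2: 6 × 4 × 6 = 144
  #3: 6 × 7 × 3 = 126
  #4: 7 × 8 × 10 = 560
  #5: 10 × 8 × 10 = 800
  #6: 2 × 5 × 8 = 80
  #7: 9 × 5 × 4 = 180
  #8: 9 × 2 × 4 = 72
  #9: 8 × 8 × 5 = 320
RPN > 76: #1 (108), #2 (144), #3 (126), #4 (560), #5 (800), #6 (80), #7 (180), #9 (320).
Sum: 108 + 144 + 126 + 560 + 800 + 80 + 180 + 320 = 2318.

2318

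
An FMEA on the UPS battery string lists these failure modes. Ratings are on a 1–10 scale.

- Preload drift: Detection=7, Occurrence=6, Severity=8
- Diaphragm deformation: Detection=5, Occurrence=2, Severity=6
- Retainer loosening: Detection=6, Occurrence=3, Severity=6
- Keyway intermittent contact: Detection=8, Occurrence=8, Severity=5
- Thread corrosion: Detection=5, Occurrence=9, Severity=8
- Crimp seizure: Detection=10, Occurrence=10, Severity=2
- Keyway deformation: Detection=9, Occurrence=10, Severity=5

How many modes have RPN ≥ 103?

6

RPN = Severity × Occurrence × Detection:
  Preload drift: 8 × 6 × 7 = 336
  Diaphragm deformation: 6 × 2 × 5 = 60
  Retainer loosening: 6 × 3 × 6 = 108
  Keyway intermittent contact: 5 × 8 × 8 = 320
  Thread corrosion: 8 × 9 × 5 = 360
  Crimp seizure: 2 × 10 × 10 = 200
  Keyway deformation: 5 × 10 × 9 = 450
Modes with RPN ≥ 103: Preload drift (336), Retainer loosening (108), Keyway intermittent contact (320), Thread corrosion (360), Crimp seizure (200), Keyway deformation (450) → 6.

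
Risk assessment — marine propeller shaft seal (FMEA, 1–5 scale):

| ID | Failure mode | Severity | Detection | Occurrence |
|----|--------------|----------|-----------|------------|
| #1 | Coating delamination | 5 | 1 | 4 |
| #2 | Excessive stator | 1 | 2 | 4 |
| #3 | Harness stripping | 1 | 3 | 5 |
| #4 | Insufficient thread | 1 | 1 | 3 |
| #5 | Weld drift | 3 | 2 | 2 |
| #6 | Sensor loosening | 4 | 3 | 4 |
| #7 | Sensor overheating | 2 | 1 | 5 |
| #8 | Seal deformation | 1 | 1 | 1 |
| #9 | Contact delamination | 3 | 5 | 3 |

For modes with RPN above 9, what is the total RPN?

RPN = Severity × Occurrence × Detection:
  #1: 5 × 4 × 1 = 20
  #2: 1 × 4 × 2 = 8
  #3: 1 × 5 × 3 = 15
  #4: 1 × 3 × 1 = 3
  #5: 3 × 2 × 2 = 12
  #6: 4 × 4 × 3 = 48
  #7: 2 × 5 × 1 = 10
  #8: 1 × 1 × 1 = 1
  #9: 3 × 3 × 5 = 45
RPN > 9: #1 (20), #3 (15), #5 (12), #6 (48), #7 (10), #9 (45).
Sum: 20 + 15 + 12 + 48 + 10 + 45 = 150.

150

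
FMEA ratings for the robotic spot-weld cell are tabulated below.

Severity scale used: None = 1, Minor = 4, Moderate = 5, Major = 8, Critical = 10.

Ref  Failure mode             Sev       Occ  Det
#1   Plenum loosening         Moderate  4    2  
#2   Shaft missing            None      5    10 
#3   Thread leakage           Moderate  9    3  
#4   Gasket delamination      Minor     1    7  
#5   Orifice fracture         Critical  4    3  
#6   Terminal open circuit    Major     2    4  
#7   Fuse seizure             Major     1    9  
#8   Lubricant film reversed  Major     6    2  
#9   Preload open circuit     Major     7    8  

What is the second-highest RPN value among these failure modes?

135

RPN = Severity × Occurrence × Detection:
  #1: 5 × 4 × 2 = 40
  #2: 1 × 5 × 10 = 50
  #3: 5 × 9 × 3 = 135
  #4: 4 × 1 × 7 = 28
  #5: 10 × 4 × 3 = 120
  #6: 8 × 2 × 4 = 64
  #7: 8 × 1 × 9 = 72
  #8: 8 × 6 × 2 = 96
  #9: 8 × 7 × 8 = 448
Sorted descending: 448, 135, 120, 96, 72, 64, 50, 40, 28.
The second-highest RPN is 135 (#3).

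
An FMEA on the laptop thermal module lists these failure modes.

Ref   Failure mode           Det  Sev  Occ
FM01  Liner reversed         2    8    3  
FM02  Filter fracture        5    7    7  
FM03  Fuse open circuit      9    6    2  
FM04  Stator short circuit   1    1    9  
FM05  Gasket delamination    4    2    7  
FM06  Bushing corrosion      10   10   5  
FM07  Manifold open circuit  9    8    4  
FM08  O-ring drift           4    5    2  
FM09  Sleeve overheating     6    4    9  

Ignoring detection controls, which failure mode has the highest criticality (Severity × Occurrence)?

FM06

Criticality = Severity × Occurrence:
  FM01: 8 × 3 = 24
  FM02: 7 × 7 = 49
  FM03: 6 × 2 = 12
  FM04: 1 × 9 = 9
  FM05: 2 × 7 = 14
  FM06: 10 × 5 = 50
  FM07: 8 × 4 = 32
  FM08: 5 × 2 = 10
  FM09: 4 × 9 = 36
Highest criticality is 50 → FM06.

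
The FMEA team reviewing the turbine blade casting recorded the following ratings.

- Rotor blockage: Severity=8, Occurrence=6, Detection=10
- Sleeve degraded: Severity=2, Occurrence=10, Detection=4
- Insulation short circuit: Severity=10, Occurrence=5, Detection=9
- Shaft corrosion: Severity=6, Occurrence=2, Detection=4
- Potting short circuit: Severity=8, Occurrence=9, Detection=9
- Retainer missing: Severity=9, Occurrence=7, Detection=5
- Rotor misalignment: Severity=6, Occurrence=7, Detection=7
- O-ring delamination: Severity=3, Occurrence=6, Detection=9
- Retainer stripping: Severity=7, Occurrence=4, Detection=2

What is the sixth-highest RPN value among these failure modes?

162

RPN = Severity × Occurrence × Detection:
  Rotor blockage: 8 × 6 × 10 = 480
  Sleeve degraded: 2 × 10 × 4 = 80
  Insulation short circuit: 10 × 5 × 9 = 450
  Shaft corrosion: 6 × 2 × 4 = 48
  Potting short circuit: 8 × 9 × 9 = 648
  Retainer missing: 9 × 7 × 5 = 315
  Rotor misalignment: 6 × 7 × 7 = 294
  O-ring delamination: 3 × 6 × 9 = 162
  Retainer stripping: 7 × 4 × 2 = 56
Sorted descending: 648, 480, 450, 315, 294, 162, 80, 56, 48.
The sixth-highest RPN is 162 (O-ring delamination).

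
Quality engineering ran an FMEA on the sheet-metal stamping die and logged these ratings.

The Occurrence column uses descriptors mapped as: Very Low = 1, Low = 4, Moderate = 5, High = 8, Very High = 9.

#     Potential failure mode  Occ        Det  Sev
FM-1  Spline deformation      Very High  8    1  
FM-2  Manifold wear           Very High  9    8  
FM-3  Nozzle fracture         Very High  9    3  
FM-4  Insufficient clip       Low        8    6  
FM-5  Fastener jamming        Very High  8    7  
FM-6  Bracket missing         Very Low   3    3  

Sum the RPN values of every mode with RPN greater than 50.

RPN = Severity × Occurrence × Detection:
  FM-1: 1 × 9 × 8 = 72
  FM-2: 8 × 9 × 9 = 648
  FM-3: 3 × 9 × 9 = 243
  FM-4: 6 × 4 × 8 = 192
  FM-5: 7 × 9 × 8 = 504
  FM-6: 3 × 1 × 3 = 9
RPN > 50: FM-1 (72), FM-2 (648), FM-3 (243), FM-4 (192), FM-5 (504).
Sum: 72 + 648 + 243 + 192 + 504 = 1659.

1659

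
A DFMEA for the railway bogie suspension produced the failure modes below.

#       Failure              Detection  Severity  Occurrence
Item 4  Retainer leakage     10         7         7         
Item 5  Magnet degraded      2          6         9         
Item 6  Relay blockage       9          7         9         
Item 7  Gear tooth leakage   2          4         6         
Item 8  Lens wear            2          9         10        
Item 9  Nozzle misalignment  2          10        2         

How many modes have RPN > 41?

RPN = Severity × Occurrence × Detection:
  Item 4: 7 × 7 × 10 = 490
  Item 5: 6 × 9 × 2 = 108
  Item 6: 7 × 9 × 9 = 567
  Item 7: 4 × 6 × 2 = 48
  Item 8: 9 × 10 × 2 = 180
  Item 9: 10 × 2 × 2 = 40
Modes with RPN > 41: Item 4 (490), Item 5 (108), Item 6 (567), Item 7 (48), Item 8 (180) → 5.

5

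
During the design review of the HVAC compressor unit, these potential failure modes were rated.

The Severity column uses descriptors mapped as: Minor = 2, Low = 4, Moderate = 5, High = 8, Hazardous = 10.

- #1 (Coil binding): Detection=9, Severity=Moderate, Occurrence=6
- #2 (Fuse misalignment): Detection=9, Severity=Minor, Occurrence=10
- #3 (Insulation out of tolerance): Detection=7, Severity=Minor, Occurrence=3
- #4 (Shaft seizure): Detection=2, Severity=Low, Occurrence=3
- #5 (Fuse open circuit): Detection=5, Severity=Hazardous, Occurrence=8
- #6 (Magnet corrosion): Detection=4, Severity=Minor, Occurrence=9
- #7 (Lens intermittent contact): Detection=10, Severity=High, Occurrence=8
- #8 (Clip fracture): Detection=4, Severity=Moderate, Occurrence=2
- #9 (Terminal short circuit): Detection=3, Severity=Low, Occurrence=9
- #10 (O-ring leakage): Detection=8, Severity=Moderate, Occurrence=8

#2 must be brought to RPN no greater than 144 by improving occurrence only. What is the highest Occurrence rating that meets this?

8

#2: S=2, O=10, D=9 → current RPN = 180.
Fixed product = 18. Need 18 × O ≤ 144, so O ≤ 144/18 = 8.00.
Maximum integer Occurrence rating = 8 (gives RPN 144; O=9 would give 162 > 144).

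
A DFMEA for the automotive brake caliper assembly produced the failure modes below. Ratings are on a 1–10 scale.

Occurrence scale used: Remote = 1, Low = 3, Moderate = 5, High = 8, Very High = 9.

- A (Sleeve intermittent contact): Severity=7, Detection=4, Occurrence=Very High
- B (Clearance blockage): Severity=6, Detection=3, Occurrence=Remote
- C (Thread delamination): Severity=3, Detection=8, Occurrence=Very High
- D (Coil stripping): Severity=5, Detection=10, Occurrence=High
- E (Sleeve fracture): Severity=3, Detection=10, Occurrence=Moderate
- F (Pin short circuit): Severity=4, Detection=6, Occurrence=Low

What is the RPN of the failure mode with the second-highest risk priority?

RPN = Severity × Occurrence × Detection:
  A: 7 × 9 × 4 = 252
  B: 6 × 1 × 3 = 18
  C: 3 × 9 × 8 = 216
  D: 5 × 8 × 10 = 400
  E: 3 × 5 × 10 = 150
  F: 4 × 3 × 6 = 72
Sorted descending: 400, 252, 216, 150, 72, 18.
The second-highest RPN is 252 (A).

252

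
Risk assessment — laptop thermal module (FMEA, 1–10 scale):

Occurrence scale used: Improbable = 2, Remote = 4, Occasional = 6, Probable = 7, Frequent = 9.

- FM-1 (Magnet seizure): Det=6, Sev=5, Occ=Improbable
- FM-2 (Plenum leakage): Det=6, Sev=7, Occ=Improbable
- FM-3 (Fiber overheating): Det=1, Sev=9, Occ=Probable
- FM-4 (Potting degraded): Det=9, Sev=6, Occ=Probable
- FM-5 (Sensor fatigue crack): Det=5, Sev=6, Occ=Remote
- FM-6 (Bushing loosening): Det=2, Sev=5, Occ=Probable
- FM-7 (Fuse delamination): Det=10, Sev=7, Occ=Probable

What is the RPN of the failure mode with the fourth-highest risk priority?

84

RPN = Severity × Occurrence × Detection:
  FM-1: 5 × 2 × 6 = 60
  FM-2: 7 × 2 × 6 = 84
  FM-3: 9 × 7 × 1 = 63
  FM-4: 6 × 7 × 9 = 378
  FM-5: 6 × 4 × 5 = 120
  FM-6: 5 × 7 × 2 = 70
  FM-7: 7 × 7 × 10 = 490
Sorted descending: 490, 378, 120, 84, 70, 63, 60.
The fourth-highest RPN is 84 (FM-2).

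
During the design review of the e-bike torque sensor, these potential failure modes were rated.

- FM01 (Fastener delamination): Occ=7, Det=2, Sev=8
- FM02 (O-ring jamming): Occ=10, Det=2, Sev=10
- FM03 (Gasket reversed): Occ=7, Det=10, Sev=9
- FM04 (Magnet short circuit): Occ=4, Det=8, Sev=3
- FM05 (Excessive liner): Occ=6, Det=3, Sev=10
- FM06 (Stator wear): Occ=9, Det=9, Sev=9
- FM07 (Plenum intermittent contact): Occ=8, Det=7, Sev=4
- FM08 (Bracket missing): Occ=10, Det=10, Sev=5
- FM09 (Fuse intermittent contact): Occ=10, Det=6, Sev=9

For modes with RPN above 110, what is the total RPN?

RPN = Severity × Occurrence × Detection:
  FM01: 8 × 7 × 2 = 112
  FM02: 10 × 10 × 2 = 200
  FM03: 9 × 7 × 10 = 630
  FM04: 3 × 4 × 8 = 96
  FM05: 10 × 6 × 3 = 180
  FM06: 9 × 9 × 9 = 729
  FM07: 4 × 8 × 7 = 224
  FM08: 5 × 10 × 10 = 500
  FM09: 9 × 10 × 6 = 540
RPN > 110: FM01 (112), FM02 (200), FM03 (630), FM05 (180), FM06 (729), FM07 (224), FM08 (500), FM09 (540).
Sum: 112 + 200 + 630 + 180 + 729 + 224 + 500 + 540 = 3115.

3115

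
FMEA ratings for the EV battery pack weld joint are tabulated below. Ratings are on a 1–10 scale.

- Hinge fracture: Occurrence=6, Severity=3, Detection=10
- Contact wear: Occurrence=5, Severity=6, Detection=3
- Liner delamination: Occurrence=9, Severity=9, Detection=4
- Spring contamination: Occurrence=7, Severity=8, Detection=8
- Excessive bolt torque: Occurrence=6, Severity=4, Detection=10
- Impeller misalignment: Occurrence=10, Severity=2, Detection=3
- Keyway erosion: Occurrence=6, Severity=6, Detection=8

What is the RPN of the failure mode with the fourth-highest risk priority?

240

RPN = Severity × Occurrence × Detection:
  Hinge fracture: 3 × 6 × 10 = 180
  Contact wear: 6 × 5 × 3 = 90
  Liner delamination: 9 × 9 × 4 = 324
  Spring contamination: 8 × 7 × 8 = 448
  Excessive bolt torque: 4 × 6 × 10 = 240
  Impeller misalignment: 2 × 10 × 3 = 60
  Keyway erosion: 6 × 6 × 8 = 288
Sorted descending: 448, 324, 288, 240, 180, 90, 60.
The fourth-highest RPN is 240 (Excessive bolt torque).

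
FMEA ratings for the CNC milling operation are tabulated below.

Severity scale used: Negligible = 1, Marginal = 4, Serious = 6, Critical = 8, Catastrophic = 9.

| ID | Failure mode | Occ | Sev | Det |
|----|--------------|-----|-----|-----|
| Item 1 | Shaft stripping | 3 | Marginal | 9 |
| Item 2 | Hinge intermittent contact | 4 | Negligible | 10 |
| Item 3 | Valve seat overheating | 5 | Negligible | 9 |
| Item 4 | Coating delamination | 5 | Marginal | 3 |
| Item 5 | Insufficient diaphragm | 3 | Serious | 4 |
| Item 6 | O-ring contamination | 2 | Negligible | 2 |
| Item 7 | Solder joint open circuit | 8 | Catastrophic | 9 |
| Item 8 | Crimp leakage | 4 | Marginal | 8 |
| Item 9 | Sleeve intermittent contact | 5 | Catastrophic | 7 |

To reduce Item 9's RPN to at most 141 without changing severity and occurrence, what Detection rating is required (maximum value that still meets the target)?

3

Item 9: S=9, O=5, D=7 → current RPN = 315.
Fixed product = 45. Need 45 × D ≤ 141, so D ≤ 141/45 = 3.13.
Maximum integer Detection rating = 3 (gives RPN 135; D=4 would give 180 > 141).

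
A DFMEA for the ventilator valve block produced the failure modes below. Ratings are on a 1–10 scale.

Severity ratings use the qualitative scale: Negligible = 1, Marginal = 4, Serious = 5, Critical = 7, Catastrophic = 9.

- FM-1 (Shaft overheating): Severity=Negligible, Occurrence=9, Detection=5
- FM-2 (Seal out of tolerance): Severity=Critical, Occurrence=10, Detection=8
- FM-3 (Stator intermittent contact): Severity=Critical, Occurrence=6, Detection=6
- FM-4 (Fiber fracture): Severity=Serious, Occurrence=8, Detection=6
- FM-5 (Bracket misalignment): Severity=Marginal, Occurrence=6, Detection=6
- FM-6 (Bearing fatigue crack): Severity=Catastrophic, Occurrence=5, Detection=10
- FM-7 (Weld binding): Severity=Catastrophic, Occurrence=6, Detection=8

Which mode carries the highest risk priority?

FM-2

RPN = Severity × Occurrence × Detection:
  FM-1: 1 × 9 × 5 = 45
  FM-2: 7 × 10 × 8 = 560
  FM-3: 7 × 6 × 6 = 252
  FM-4: 5 × 8 × 6 = 240
  FM-5: 4 × 6 × 6 = 144
  FM-6: 9 × 5 × 10 = 450
  FM-7: 9 × 6 × 8 = 432
Highest RPN is 560 → FM-2.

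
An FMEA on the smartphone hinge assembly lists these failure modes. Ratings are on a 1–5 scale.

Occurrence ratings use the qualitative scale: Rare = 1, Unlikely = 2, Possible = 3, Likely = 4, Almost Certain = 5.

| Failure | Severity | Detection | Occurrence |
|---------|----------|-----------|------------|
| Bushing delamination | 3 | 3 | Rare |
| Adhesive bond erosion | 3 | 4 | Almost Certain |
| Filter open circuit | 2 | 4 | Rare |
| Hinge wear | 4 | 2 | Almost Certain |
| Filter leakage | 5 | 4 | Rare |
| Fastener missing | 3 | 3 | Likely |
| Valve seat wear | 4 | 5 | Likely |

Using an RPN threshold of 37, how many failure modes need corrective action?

3

RPN = Severity × Occurrence × Detection:
  Bushing delamination: 3 × 1 × 3 = 9
  Adhesive bond erosion: 3 × 5 × 4 = 60
  Filter open circuit: 2 × 1 × 4 = 8
  Hinge wear: 4 × 5 × 2 = 40
  Filter leakage: 5 × 1 × 4 = 20
  Fastener missing: 3 × 4 × 3 = 36
  Valve seat wear: 4 × 4 × 5 = 80
Modes with RPN ≥ 37: Adhesive bond erosion (60), Hinge wear (40), Valve seat wear (80) → 3.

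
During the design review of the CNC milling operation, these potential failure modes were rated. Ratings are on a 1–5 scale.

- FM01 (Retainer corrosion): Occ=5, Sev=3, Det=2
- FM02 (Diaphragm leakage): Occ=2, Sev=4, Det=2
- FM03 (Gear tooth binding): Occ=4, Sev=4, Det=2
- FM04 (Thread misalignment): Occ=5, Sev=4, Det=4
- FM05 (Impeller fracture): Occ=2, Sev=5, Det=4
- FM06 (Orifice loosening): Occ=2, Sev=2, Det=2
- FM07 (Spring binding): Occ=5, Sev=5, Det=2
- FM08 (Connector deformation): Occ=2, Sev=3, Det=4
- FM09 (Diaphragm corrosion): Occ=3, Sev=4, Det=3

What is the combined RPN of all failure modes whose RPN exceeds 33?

206

RPN = Severity × Occurrence × Detection:
  FM01: 3 × 5 × 2 = 30
  FM02: 4 × 2 × 2 = 16
  FM03: 4 × 4 × 2 = 32
  FM04: 4 × 5 × 4 = 80
  FM05: 5 × 2 × 4 = 40
  FM06: 2 × 2 × 2 = 8
  FM07: 5 × 5 × 2 = 50
  FM08: 3 × 2 × 4 = 24
  FM09: 4 × 3 × 3 = 36
RPN > 33: FM04 (80), FM05 (40), FM07 (50), FM09 (36).
Sum: 80 + 40 + 50 + 36 = 206.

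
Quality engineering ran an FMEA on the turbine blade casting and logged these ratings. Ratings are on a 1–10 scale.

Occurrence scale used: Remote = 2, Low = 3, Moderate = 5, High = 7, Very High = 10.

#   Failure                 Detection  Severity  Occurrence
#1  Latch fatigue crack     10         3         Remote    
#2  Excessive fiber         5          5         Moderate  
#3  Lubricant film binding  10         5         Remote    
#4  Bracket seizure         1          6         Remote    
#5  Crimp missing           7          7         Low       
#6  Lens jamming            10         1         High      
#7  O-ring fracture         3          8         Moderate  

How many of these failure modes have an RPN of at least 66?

RPN = Severity × Occurrence × Detection:
  #1: 3 × 2 × 10 = 60
  #2: 5 × 5 × 5 = 125
  #3: 5 × 2 × 10 = 100
  #4: 6 × 2 × 1 = 12
  #5: 7 × 3 × 7 = 147
  #6: 1 × 7 × 10 = 70
  #7: 8 × 5 × 3 = 120
Modes with RPN ≥ 66: #2 (125), #3 (100), #5 (147), #6 (70), #7 (120) → 5.

5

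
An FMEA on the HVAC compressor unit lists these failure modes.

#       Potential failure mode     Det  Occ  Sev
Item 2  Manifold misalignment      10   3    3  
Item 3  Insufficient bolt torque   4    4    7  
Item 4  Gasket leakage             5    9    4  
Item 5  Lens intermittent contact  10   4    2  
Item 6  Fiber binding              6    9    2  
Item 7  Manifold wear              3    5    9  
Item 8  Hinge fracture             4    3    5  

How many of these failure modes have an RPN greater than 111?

RPN = Severity × Occurrence × Detection:
  Item 2: 3 × 3 × 10 = 90
  Item 3: 7 × 4 × 4 = 112
  Item 4: 4 × 9 × 5 = 180
  Item 5: 2 × 4 × 10 = 80
  Item 6: 2 × 9 × 6 = 108
  Item 7: 9 × 5 × 3 = 135
  Item 8: 5 × 3 × 4 = 60
Modes with RPN > 111: Item 3 (112), Item 4 (180), Item 7 (135) → 3.

3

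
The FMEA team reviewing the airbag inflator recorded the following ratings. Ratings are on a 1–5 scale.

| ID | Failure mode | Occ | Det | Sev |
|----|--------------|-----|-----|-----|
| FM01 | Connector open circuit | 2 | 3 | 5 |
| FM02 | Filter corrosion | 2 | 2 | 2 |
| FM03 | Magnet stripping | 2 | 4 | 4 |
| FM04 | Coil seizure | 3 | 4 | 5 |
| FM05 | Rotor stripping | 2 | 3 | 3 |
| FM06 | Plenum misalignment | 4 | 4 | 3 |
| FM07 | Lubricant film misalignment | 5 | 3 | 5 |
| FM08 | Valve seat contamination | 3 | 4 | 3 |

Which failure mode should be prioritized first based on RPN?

FM07

RPN = Severity × Occurrence × Detection:
  FM01: 5 × 2 × 3 = 30
  FM02: 2 × 2 × 2 = 8
  FM03: 4 × 2 × 4 = 32
  FM04: 5 × 3 × 4 = 60
  FM05: 3 × 2 × 3 = 18
  FM06: 3 × 4 × 4 = 48
  FM07: 5 × 5 × 3 = 75
  FM08: 3 × 3 × 4 = 36
Highest RPN is 75 → FM07.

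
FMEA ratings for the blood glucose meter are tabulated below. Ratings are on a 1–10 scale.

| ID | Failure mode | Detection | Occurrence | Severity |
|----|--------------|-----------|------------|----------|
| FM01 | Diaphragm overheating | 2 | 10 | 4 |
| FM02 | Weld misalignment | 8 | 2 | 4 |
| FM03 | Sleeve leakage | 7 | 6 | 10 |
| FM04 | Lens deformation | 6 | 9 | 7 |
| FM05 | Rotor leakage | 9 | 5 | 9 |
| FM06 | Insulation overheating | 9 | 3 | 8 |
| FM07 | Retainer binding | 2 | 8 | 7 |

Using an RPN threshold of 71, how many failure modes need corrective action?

RPN = Severity × Occurrence × Detection:
  FM01: 4 × 10 × 2 = 80
  FM02: 4 × 2 × 8 = 64
  FM03: 10 × 6 × 7 = 420
  FM04: 7 × 9 × 6 = 378
  FM05: 9 × 5 × 9 = 405
  FM06: 8 × 3 × 9 = 216
  FM07: 7 × 8 × 2 = 112
Modes with RPN ≥ 71: FM01 (80), FM03 (420), FM04 (378), FM05 (405), FM06 (216), FM07 (112) → 6.

6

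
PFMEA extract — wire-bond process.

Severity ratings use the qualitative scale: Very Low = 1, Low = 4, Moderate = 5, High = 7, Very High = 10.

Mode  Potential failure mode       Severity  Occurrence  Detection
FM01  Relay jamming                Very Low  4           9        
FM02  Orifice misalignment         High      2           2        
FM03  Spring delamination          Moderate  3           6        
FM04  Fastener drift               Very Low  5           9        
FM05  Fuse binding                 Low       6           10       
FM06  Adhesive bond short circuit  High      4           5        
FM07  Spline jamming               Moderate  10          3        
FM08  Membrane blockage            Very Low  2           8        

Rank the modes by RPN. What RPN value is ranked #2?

RPN = Severity × Occurrence × Detection:
  FM01: 1 × 4 × 9 = 36
  FM02: 7 × 2 × 2 = 28
  FM03: 5 × 3 × 6 = 90
  FM04: 1 × 5 × 9 = 45
  FM05: 4 × 6 × 10 = 240
  FM06: 7 × 4 × 5 = 140
  FM07: 5 × 10 × 3 = 150
  FM08: 1 × 2 × 8 = 16
Sorted descending: 240, 150, 140, 90, 45, 36, 28, 16.
The second-highest RPN is 150 (FM07).

150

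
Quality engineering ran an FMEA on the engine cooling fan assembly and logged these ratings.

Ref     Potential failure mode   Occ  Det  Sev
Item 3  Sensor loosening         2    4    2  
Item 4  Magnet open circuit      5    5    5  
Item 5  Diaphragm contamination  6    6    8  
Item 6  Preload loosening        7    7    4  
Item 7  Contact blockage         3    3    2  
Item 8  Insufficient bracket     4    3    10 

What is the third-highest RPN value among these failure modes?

RPN = Severity × Occurrence × Detection:
  Item 3: 2 × 2 × 4 = 16
  Item 4: 5 × 5 × 5 = 125
  Item 5: 8 × 6 × 6 = 288
  Item 6: 4 × 7 × 7 = 196
  Item 7: 2 × 3 × 3 = 18
  Item 8: 10 × 4 × 3 = 120
Sorted descending: 288, 196, 125, 120, 18, 16.
The third-highest RPN is 125 (Item 4).

125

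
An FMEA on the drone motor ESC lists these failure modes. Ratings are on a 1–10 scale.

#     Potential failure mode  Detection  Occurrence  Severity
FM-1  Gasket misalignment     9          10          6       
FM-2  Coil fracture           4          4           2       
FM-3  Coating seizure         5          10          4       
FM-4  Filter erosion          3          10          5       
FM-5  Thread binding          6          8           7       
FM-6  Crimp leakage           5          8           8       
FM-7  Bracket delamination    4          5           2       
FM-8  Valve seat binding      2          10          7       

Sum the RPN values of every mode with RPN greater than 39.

RPN = Severity × Occurrence × Detection:
  FM-1: 6 × 10 × 9 = 540
  FM-2: 2 × 4 × 4 = 32
  FM-3: 4 × 10 × 5 = 200
  FM-4: 5 × 10 × 3 = 150
  FM-5: 7 × 8 × 6 = 336
  FM-6: 8 × 8 × 5 = 320
  FM-7: 2 × 5 × 4 = 40
  FM-8: 7 × 10 × 2 = 140
RPN > 39: FM-1 (540), FM-3 (200), FM-4 (150), FM-5 (336), FM-6 (320), FM-7 (40), FM-8 (140).
Sum: 540 + 200 + 150 + 336 + 320 + 40 + 140 = 1726.

1726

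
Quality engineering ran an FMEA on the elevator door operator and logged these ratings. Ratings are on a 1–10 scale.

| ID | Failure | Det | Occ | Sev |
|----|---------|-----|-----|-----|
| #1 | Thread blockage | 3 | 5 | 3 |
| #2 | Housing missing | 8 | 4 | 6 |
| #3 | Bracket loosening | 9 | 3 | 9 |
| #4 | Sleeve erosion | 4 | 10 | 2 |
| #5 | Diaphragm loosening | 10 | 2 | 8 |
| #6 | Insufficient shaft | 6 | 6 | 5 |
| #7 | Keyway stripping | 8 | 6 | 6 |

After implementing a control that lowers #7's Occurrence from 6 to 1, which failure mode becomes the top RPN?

#3

RPN = Severity × Occurrence × Detection:
  #1: 3 × 5 × 3 = 45
  #2: 6 × 4 × 8 = 192
  #3: 9 × 3 × 9 = 243
  #4: 2 × 10 × 4 = 80
  #5: 8 × 2 × 10 = 160
  #6: 5 × 6 × 6 = 180
  #7: 6 × 6 × 8 = 288
After action: #7 → 6 × 1 × 8 = 48.
Revised RPNs: #3=243, #2=192, #6=180, #5=160, #4=80, #7=48, #1=45.
Highest is now #3 (243).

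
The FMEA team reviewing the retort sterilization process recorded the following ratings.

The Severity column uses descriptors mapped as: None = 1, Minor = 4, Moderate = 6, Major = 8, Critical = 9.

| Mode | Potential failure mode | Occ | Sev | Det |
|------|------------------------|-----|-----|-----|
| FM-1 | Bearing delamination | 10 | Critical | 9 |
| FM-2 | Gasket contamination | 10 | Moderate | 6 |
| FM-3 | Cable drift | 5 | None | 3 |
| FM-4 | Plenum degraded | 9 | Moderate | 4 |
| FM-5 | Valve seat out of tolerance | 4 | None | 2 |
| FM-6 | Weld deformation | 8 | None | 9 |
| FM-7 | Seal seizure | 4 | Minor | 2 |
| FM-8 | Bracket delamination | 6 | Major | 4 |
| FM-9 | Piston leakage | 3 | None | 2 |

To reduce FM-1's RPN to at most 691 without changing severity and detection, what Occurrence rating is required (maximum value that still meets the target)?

FM-1: S=9, O=10, D=9 → current RPN = 810.
Fixed product = 81. Need 81 × O ≤ 691, so O ≤ 691/81 = 8.53.
Maximum integer Occurrence rating = 8 (gives RPN 648; O=9 would give 729 > 691).

8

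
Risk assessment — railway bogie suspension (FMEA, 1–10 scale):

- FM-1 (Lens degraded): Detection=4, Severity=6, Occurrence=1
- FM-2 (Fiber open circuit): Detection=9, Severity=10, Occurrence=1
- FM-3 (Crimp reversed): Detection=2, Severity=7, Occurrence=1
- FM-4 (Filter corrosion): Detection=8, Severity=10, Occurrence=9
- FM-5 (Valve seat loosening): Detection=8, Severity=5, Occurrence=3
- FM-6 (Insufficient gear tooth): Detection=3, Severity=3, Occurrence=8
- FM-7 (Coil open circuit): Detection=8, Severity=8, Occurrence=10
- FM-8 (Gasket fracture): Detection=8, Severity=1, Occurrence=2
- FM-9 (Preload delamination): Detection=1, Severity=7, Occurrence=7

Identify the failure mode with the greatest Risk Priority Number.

FM-4

RPN = Severity × Occurrence × Detection:
  FM-1: 6 × 1 × 4 = 24
  FM-2: 10 × 1 × 9 = 90
  FM-3: 7 × 1 × 2 = 14
  FM-4: 10 × 9 × 8 = 720
  FM-5: 5 × 3 × 8 = 120
  FM-6: 3 × 8 × 3 = 72
  FM-7: 8 × 10 × 8 = 640
  FM-8: 1 × 2 × 8 = 16
  FM-9: 7 × 7 × 1 = 49
Highest RPN is 720 → FM-4.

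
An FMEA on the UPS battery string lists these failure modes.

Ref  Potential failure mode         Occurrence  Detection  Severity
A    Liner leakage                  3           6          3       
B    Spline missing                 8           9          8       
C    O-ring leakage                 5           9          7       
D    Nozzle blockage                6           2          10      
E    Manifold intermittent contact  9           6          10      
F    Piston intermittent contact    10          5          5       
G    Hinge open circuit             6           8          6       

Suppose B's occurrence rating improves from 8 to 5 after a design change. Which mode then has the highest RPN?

E

RPN = Severity × Occurrence × Detection:
  A: 3 × 3 × 6 = 54
  B: 8 × 8 × 9 = 576
  C: 7 × 5 × 9 = 315
  D: 10 × 6 × 2 = 120
  E: 10 × 9 × 6 = 540
  F: 5 × 10 × 5 = 250
  G: 6 × 6 × 8 = 288
After action: B → 8 × 5 × 9 = 360.
Revised RPNs: E=540, B=360, C=315, G=288, F=250, D=120, A=54.
Highest is now E (540).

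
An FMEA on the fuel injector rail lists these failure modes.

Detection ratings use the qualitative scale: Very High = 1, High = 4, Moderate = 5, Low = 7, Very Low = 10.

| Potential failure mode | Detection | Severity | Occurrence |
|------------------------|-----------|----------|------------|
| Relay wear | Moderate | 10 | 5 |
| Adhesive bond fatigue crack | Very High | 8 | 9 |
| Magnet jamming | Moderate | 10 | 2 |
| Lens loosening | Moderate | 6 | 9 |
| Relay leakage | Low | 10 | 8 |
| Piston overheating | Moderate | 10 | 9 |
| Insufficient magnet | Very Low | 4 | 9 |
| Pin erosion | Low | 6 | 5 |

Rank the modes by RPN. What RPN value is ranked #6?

RPN = Severity × Occurrence × Detection:
  Relay wear: 10 × 5 × 5 = 250
  Adhesive bond fatigue crack: 8 × 9 × 1 = 72
  Magnet jamming: 10 × 2 × 5 = 100
  Lens loosening: 6 × 9 × 5 = 270
  Relay leakage: 10 × 8 × 7 = 560
  Piston overheating: 10 × 9 × 5 = 450
  Insufficient magnet: 4 × 9 × 10 = 360
  Pin erosion: 6 × 5 × 7 = 210
Sorted descending: 560, 450, 360, 270, 250, 210, 100, 72.
The sixth-highest RPN is 210 (Pin erosion).

210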